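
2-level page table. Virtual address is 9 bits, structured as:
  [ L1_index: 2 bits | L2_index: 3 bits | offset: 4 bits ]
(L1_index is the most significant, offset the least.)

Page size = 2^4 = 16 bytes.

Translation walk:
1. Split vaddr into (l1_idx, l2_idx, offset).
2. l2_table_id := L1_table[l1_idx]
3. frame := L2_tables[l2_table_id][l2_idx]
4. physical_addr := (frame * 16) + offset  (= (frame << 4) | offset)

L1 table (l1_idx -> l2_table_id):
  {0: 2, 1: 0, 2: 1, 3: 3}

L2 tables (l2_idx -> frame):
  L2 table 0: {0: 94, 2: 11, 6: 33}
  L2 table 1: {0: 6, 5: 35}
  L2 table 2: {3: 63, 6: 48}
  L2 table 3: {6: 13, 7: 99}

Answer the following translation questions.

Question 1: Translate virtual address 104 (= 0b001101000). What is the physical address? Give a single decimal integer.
Answer: 776

Derivation:
vaddr = 104 = 0b001101000
Split: l1_idx=0, l2_idx=6, offset=8
L1[0] = 2
L2[2][6] = 48
paddr = 48 * 16 + 8 = 776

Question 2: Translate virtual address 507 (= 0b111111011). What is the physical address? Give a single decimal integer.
vaddr = 507 = 0b111111011
Split: l1_idx=3, l2_idx=7, offset=11
L1[3] = 3
L2[3][7] = 99
paddr = 99 * 16 + 11 = 1595

Answer: 1595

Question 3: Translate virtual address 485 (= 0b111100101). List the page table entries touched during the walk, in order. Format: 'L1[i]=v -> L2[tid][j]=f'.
Answer: L1[3]=3 -> L2[3][6]=13

Derivation:
vaddr = 485 = 0b111100101
Split: l1_idx=3, l2_idx=6, offset=5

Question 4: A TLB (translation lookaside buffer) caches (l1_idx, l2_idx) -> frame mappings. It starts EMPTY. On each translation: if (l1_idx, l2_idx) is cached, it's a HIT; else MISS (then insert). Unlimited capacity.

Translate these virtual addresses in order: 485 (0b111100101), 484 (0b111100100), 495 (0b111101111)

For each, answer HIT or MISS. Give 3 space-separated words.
vaddr=485: (3,6) not in TLB -> MISS, insert
vaddr=484: (3,6) in TLB -> HIT
vaddr=495: (3,6) in TLB -> HIT

Answer: MISS HIT HIT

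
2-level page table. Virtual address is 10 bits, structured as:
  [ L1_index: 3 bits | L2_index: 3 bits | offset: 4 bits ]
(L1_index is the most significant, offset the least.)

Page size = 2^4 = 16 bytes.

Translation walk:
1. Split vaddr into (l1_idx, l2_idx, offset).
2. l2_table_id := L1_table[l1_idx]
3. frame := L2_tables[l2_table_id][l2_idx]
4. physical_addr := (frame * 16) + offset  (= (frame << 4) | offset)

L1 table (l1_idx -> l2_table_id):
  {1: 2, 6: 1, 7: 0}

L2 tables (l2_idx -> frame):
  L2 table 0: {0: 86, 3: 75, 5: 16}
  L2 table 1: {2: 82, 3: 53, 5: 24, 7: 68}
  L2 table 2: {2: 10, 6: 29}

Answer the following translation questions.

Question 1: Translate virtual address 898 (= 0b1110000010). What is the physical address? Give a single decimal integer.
vaddr = 898 = 0b1110000010
Split: l1_idx=7, l2_idx=0, offset=2
L1[7] = 0
L2[0][0] = 86
paddr = 86 * 16 + 2 = 1378

Answer: 1378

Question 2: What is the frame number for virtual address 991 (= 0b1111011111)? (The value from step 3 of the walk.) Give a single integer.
vaddr = 991: l1_idx=7, l2_idx=5
L1[7] = 0; L2[0][5] = 16

Answer: 16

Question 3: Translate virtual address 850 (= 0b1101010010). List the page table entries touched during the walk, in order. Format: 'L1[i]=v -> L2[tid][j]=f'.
vaddr = 850 = 0b1101010010
Split: l1_idx=6, l2_idx=5, offset=2

Answer: L1[6]=1 -> L2[1][5]=24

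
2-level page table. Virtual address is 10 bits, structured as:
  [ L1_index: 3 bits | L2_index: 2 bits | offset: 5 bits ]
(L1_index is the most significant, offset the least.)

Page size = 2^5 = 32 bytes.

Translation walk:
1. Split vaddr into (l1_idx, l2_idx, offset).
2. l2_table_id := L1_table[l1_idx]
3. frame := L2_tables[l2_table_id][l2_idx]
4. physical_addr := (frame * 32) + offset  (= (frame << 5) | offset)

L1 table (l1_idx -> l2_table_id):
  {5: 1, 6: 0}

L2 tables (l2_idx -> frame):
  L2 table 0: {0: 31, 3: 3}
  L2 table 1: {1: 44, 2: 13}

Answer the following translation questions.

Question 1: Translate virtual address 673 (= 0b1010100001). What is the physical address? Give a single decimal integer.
Answer: 1409

Derivation:
vaddr = 673 = 0b1010100001
Split: l1_idx=5, l2_idx=1, offset=1
L1[5] = 1
L2[1][1] = 44
paddr = 44 * 32 + 1 = 1409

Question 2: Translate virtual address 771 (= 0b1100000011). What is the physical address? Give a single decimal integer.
vaddr = 771 = 0b1100000011
Split: l1_idx=6, l2_idx=0, offset=3
L1[6] = 0
L2[0][0] = 31
paddr = 31 * 32 + 3 = 995

Answer: 995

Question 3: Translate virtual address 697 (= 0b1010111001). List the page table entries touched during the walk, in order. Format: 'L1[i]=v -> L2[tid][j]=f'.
Answer: L1[5]=1 -> L2[1][1]=44

Derivation:
vaddr = 697 = 0b1010111001
Split: l1_idx=5, l2_idx=1, offset=25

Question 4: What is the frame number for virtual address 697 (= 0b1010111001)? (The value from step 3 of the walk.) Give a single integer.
vaddr = 697: l1_idx=5, l2_idx=1
L1[5] = 1; L2[1][1] = 44

Answer: 44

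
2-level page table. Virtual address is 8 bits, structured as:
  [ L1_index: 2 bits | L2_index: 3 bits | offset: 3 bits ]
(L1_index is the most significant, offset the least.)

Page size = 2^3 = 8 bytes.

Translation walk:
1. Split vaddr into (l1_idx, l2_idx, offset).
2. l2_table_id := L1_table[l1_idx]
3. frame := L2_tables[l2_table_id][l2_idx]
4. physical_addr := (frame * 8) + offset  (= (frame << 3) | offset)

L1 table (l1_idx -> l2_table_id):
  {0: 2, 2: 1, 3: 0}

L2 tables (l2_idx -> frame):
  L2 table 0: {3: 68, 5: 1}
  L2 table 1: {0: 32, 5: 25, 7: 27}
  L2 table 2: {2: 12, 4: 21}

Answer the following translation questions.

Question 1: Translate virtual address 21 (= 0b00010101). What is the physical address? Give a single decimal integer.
Answer: 101

Derivation:
vaddr = 21 = 0b00010101
Split: l1_idx=0, l2_idx=2, offset=5
L1[0] = 2
L2[2][2] = 12
paddr = 12 * 8 + 5 = 101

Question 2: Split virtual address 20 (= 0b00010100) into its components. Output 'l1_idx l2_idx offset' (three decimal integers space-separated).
vaddr = 20 = 0b00010100
  top 2 bits -> l1_idx = 0
  next 3 bits -> l2_idx = 2
  bottom 3 bits -> offset = 4

Answer: 0 2 4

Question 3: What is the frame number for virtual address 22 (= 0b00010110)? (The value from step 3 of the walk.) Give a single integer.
Answer: 12

Derivation:
vaddr = 22: l1_idx=0, l2_idx=2
L1[0] = 2; L2[2][2] = 12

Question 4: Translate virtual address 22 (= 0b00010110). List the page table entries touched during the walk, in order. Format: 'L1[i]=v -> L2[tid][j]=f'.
vaddr = 22 = 0b00010110
Split: l1_idx=0, l2_idx=2, offset=6

Answer: L1[0]=2 -> L2[2][2]=12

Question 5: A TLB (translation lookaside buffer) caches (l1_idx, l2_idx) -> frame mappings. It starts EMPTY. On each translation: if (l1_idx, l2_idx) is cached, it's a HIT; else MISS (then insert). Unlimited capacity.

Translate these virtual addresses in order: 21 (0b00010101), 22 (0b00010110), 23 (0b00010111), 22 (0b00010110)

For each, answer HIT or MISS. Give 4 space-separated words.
Answer: MISS HIT HIT HIT

Derivation:
vaddr=21: (0,2) not in TLB -> MISS, insert
vaddr=22: (0,2) in TLB -> HIT
vaddr=23: (0,2) in TLB -> HIT
vaddr=22: (0,2) in TLB -> HIT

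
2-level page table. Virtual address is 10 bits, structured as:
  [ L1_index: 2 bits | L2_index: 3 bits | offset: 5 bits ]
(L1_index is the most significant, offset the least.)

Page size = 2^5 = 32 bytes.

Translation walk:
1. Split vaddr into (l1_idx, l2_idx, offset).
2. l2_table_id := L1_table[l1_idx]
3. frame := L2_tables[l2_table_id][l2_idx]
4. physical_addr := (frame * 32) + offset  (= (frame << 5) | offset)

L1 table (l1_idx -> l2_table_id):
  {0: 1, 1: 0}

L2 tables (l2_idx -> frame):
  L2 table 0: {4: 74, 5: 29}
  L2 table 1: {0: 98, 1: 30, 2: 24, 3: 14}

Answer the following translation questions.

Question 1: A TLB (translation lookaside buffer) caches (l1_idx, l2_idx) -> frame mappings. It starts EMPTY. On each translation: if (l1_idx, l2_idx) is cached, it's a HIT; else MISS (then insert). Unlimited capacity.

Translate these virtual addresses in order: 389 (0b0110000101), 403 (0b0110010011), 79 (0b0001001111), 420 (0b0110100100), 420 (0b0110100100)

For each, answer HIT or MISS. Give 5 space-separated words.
Answer: MISS HIT MISS MISS HIT

Derivation:
vaddr=389: (1,4) not in TLB -> MISS, insert
vaddr=403: (1,4) in TLB -> HIT
vaddr=79: (0,2) not in TLB -> MISS, insert
vaddr=420: (1,5) not in TLB -> MISS, insert
vaddr=420: (1,5) in TLB -> HIT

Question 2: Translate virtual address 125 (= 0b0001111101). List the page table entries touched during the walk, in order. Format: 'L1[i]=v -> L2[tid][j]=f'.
Answer: L1[0]=1 -> L2[1][3]=14

Derivation:
vaddr = 125 = 0b0001111101
Split: l1_idx=0, l2_idx=3, offset=29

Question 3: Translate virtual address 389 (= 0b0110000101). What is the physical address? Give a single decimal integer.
vaddr = 389 = 0b0110000101
Split: l1_idx=1, l2_idx=4, offset=5
L1[1] = 0
L2[0][4] = 74
paddr = 74 * 32 + 5 = 2373

Answer: 2373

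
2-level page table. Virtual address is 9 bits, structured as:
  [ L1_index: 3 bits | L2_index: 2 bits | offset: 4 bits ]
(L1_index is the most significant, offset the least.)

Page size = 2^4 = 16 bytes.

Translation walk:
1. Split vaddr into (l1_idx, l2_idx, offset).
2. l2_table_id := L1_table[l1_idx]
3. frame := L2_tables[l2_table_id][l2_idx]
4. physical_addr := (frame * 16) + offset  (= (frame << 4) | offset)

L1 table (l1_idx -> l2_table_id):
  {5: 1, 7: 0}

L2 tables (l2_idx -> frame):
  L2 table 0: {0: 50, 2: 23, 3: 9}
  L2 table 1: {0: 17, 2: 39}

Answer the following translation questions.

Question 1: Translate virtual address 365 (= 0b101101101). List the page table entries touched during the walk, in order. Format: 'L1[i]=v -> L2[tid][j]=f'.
vaddr = 365 = 0b101101101
Split: l1_idx=5, l2_idx=2, offset=13

Answer: L1[5]=1 -> L2[1][2]=39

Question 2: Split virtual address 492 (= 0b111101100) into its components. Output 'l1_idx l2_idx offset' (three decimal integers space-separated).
vaddr = 492 = 0b111101100
  top 3 bits -> l1_idx = 7
  next 2 bits -> l2_idx = 2
  bottom 4 bits -> offset = 12

Answer: 7 2 12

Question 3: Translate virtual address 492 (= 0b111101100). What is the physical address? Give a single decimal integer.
vaddr = 492 = 0b111101100
Split: l1_idx=7, l2_idx=2, offset=12
L1[7] = 0
L2[0][2] = 23
paddr = 23 * 16 + 12 = 380

Answer: 380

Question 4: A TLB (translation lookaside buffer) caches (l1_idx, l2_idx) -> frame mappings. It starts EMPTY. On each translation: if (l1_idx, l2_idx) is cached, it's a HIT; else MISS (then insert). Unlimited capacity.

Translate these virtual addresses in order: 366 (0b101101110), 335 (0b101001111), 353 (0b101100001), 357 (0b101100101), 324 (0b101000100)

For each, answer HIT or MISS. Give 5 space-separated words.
Answer: MISS MISS HIT HIT HIT

Derivation:
vaddr=366: (5,2) not in TLB -> MISS, insert
vaddr=335: (5,0) not in TLB -> MISS, insert
vaddr=353: (5,2) in TLB -> HIT
vaddr=357: (5,2) in TLB -> HIT
vaddr=324: (5,0) in TLB -> HIT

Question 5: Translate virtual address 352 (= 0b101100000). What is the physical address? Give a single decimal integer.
Answer: 624

Derivation:
vaddr = 352 = 0b101100000
Split: l1_idx=5, l2_idx=2, offset=0
L1[5] = 1
L2[1][2] = 39
paddr = 39 * 16 + 0 = 624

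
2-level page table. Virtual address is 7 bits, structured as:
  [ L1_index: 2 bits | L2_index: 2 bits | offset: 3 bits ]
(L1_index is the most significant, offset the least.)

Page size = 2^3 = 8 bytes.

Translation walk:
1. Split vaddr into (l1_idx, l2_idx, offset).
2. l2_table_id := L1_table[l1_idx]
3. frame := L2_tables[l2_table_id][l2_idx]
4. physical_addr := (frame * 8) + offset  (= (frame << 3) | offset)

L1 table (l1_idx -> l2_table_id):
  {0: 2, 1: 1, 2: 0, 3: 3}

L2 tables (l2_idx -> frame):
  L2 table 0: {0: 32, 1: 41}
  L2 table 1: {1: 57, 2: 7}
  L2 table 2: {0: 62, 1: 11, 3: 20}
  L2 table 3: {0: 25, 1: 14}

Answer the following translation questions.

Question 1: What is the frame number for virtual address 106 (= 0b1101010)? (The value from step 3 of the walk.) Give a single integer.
Answer: 14

Derivation:
vaddr = 106: l1_idx=3, l2_idx=1
L1[3] = 3; L2[3][1] = 14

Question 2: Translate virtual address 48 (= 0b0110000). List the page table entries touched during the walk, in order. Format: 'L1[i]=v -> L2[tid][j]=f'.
vaddr = 48 = 0b0110000
Split: l1_idx=1, l2_idx=2, offset=0

Answer: L1[1]=1 -> L2[1][2]=7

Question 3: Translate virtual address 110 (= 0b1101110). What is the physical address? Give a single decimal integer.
Answer: 118

Derivation:
vaddr = 110 = 0b1101110
Split: l1_idx=3, l2_idx=1, offset=6
L1[3] = 3
L2[3][1] = 14
paddr = 14 * 8 + 6 = 118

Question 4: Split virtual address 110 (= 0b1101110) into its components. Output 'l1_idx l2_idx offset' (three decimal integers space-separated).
vaddr = 110 = 0b1101110
  top 2 bits -> l1_idx = 3
  next 2 bits -> l2_idx = 1
  bottom 3 bits -> offset = 6

Answer: 3 1 6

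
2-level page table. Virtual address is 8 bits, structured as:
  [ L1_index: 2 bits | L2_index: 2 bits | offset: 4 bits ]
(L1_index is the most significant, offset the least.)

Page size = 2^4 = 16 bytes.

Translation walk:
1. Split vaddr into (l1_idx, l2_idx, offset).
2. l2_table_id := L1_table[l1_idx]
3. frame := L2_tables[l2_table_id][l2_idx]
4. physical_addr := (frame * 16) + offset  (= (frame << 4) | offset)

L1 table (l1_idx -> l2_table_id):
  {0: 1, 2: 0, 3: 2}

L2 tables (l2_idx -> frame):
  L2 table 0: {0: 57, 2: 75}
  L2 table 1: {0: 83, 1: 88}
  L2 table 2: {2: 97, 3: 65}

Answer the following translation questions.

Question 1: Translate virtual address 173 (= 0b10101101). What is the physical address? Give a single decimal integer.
Answer: 1213

Derivation:
vaddr = 173 = 0b10101101
Split: l1_idx=2, l2_idx=2, offset=13
L1[2] = 0
L2[0][2] = 75
paddr = 75 * 16 + 13 = 1213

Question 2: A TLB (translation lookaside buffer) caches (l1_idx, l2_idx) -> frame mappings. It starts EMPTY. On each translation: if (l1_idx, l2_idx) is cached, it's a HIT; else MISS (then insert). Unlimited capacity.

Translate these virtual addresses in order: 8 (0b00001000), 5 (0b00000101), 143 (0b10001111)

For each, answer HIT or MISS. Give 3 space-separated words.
vaddr=8: (0,0) not in TLB -> MISS, insert
vaddr=5: (0,0) in TLB -> HIT
vaddr=143: (2,0) not in TLB -> MISS, insert

Answer: MISS HIT MISS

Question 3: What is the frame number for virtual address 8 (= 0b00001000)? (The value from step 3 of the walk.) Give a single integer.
Answer: 83

Derivation:
vaddr = 8: l1_idx=0, l2_idx=0
L1[0] = 1; L2[1][0] = 83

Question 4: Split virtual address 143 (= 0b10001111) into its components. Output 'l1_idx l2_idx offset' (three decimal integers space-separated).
Answer: 2 0 15

Derivation:
vaddr = 143 = 0b10001111
  top 2 bits -> l1_idx = 2
  next 2 bits -> l2_idx = 0
  bottom 4 bits -> offset = 15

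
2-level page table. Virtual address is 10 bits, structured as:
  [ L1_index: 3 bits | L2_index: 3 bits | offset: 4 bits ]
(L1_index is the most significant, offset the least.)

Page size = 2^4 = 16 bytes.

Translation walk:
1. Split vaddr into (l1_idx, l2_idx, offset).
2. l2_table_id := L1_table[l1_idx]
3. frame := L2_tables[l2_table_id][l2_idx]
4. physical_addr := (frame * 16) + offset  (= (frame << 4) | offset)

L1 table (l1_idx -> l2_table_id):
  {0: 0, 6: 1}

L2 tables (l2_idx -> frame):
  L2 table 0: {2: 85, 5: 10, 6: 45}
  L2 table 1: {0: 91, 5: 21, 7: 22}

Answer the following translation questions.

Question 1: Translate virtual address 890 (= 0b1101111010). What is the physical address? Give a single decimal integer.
vaddr = 890 = 0b1101111010
Split: l1_idx=6, l2_idx=7, offset=10
L1[6] = 1
L2[1][7] = 22
paddr = 22 * 16 + 10 = 362

Answer: 362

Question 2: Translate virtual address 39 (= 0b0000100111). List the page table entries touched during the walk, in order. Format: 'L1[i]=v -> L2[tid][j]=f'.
Answer: L1[0]=0 -> L2[0][2]=85

Derivation:
vaddr = 39 = 0b0000100111
Split: l1_idx=0, l2_idx=2, offset=7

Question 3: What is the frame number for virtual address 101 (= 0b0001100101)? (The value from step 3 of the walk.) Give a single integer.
vaddr = 101: l1_idx=0, l2_idx=6
L1[0] = 0; L2[0][6] = 45

Answer: 45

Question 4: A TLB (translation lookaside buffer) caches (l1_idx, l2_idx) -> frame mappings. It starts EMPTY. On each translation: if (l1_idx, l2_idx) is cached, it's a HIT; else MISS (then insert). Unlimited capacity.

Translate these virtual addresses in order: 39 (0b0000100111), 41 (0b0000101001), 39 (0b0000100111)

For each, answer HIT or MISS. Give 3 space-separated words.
vaddr=39: (0,2) not in TLB -> MISS, insert
vaddr=41: (0,2) in TLB -> HIT
vaddr=39: (0,2) in TLB -> HIT

Answer: MISS HIT HIT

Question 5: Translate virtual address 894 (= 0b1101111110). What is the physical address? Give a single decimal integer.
Answer: 366

Derivation:
vaddr = 894 = 0b1101111110
Split: l1_idx=6, l2_idx=7, offset=14
L1[6] = 1
L2[1][7] = 22
paddr = 22 * 16 + 14 = 366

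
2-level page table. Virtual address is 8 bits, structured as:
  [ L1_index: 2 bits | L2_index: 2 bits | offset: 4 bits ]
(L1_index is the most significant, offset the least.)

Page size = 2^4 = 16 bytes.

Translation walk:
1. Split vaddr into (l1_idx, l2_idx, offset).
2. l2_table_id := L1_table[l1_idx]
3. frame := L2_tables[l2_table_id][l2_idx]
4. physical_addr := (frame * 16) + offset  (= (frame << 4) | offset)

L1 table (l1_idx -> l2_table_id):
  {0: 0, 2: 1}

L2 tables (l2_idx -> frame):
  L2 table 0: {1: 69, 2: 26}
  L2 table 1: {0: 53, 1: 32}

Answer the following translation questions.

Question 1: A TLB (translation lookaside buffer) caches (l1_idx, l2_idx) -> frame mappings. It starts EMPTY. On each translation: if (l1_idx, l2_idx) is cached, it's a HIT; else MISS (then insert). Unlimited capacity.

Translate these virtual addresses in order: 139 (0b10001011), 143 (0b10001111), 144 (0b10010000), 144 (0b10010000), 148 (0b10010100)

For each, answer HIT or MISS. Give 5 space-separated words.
Answer: MISS HIT MISS HIT HIT

Derivation:
vaddr=139: (2,0) not in TLB -> MISS, insert
vaddr=143: (2,0) in TLB -> HIT
vaddr=144: (2,1) not in TLB -> MISS, insert
vaddr=144: (2,1) in TLB -> HIT
vaddr=148: (2,1) in TLB -> HIT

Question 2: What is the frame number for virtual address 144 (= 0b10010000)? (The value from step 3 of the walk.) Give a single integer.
vaddr = 144: l1_idx=2, l2_idx=1
L1[2] = 1; L2[1][1] = 32

Answer: 32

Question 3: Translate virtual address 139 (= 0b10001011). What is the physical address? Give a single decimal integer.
vaddr = 139 = 0b10001011
Split: l1_idx=2, l2_idx=0, offset=11
L1[2] = 1
L2[1][0] = 53
paddr = 53 * 16 + 11 = 859

Answer: 859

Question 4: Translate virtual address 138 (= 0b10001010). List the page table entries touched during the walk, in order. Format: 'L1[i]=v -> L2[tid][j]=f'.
Answer: L1[2]=1 -> L2[1][0]=53

Derivation:
vaddr = 138 = 0b10001010
Split: l1_idx=2, l2_idx=0, offset=10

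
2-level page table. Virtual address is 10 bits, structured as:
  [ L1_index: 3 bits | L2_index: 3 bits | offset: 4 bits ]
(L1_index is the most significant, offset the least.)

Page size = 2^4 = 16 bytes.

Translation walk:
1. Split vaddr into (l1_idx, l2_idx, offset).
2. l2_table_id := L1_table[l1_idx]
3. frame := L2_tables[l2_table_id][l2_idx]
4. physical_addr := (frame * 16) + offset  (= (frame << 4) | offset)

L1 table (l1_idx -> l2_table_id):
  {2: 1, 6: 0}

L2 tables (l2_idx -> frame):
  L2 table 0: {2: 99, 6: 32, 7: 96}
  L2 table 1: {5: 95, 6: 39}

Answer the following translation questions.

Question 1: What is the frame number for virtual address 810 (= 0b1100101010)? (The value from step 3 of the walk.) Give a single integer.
vaddr = 810: l1_idx=6, l2_idx=2
L1[6] = 0; L2[0][2] = 99

Answer: 99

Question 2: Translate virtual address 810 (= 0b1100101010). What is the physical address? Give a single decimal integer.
vaddr = 810 = 0b1100101010
Split: l1_idx=6, l2_idx=2, offset=10
L1[6] = 0
L2[0][2] = 99
paddr = 99 * 16 + 10 = 1594

Answer: 1594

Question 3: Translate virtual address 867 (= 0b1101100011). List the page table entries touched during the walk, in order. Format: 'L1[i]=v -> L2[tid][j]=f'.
vaddr = 867 = 0b1101100011
Split: l1_idx=6, l2_idx=6, offset=3

Answer: L1[6]=0 -> L2[0][6]=32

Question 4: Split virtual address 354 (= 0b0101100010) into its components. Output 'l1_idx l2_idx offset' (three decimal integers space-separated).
vaddr = 354 = 0b0101100010
  top 3 bits -> l1_idx = 2
  next 3 bits -> l2_idx = 6
  bottom 4 bits -> offset = 2

Answer: 2 6 2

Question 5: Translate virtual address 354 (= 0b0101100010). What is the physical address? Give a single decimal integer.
Answer: 626

Derivation:
vaddr = 354 = 0b0101100010
Split: l1_idx=2, l2_idx=6, offset=2
L1[2] = 1
L2[1][6] = 39
paddr = 39 * 16 + 2 = 626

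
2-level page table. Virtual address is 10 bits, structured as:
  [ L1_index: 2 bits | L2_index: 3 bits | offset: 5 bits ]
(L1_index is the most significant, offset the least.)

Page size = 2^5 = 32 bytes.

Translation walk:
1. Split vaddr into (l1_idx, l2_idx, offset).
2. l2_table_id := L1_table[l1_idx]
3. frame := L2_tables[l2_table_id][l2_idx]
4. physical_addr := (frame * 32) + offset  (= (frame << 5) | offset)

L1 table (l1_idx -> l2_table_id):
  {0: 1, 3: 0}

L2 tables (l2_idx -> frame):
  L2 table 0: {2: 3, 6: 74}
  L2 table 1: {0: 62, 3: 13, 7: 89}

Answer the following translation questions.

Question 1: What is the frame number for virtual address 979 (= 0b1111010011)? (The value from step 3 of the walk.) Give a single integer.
Answer: 74

Derivation:
vaddr = 979: l1_idx=3, l2_idx=6
L1[3] = 0; L2[0][6] = 74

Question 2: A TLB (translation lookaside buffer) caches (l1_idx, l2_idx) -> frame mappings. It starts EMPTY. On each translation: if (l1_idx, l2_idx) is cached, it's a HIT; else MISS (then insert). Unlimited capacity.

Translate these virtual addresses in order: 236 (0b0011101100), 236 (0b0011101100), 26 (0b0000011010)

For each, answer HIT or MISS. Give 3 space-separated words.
Answer: MISS HIT MISS

Derivation:
vaddr=236: (0,7) not in TLB -> MISS, insert
vaddr=236: (0,7) in TLB -> HIT
vaddr=26: (0,0) not in TLB -> MISS, insert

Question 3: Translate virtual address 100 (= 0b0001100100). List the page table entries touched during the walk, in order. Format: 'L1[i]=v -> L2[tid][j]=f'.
Answer: L1[0]=1 -> L2[1][3]=13

Derivation:
vaddr = 100 = 0b0001100100
Split: l1_idx=0, l2_idx=3, offset=4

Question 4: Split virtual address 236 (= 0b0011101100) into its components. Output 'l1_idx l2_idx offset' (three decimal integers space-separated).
Answer: 0 7 12

Derivation:
vaddr = 236 = 0b0011101100
  top 2 bits -> l1_idx = 0
  next 3 bits -> l2_idx = 7
  bottom 5 bits -> offset = 12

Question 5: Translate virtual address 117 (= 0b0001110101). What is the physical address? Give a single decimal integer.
Answer: 437

Derivation:
vaddr = 117 = 0b0001110101
Split: l1_idx=0, l2_idx=3, offset=21
L1[0] = 1
L2[1][3] = 13
paddr = 13 * 32 + 21 = 437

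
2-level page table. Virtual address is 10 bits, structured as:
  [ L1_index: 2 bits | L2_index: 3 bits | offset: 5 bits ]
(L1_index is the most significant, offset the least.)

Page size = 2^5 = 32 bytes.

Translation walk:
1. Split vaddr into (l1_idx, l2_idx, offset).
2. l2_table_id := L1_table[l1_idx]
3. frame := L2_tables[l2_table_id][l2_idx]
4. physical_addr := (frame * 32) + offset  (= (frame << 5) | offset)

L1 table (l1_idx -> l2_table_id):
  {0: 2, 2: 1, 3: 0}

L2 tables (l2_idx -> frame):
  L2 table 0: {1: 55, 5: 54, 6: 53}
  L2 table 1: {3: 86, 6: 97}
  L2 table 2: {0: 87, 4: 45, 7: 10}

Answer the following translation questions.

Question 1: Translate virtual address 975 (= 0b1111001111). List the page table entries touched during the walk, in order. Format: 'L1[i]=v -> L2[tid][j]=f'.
Answer: L1[3]=0 -> L2[0][6]=53

Derivation:
vaddr = 975 = 0b1111001111
Split: l1_idx=3, l2_idx=6, offset=15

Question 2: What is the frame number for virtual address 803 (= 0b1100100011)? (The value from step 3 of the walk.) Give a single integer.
vaddr = 803: l1_idx=3, l2_idx=1
L1[3] = 0; L2[0][1] = 55

Answer: 55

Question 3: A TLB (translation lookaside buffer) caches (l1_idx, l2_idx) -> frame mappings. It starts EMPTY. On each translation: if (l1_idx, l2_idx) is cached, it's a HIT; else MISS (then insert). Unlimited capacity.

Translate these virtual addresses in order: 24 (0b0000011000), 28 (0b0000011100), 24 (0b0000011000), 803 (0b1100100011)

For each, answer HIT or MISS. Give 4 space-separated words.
vaddr=24: (0,0) not in TLB -> MISS, insert
vaddr=28: (0,0) in TLB -> HIT
vaddr=24: (0,0) in TLB -> HIT
vaddr=803: (3,1) not in TLB -> MISS, insert

Answer: MISS HIT HIT MISS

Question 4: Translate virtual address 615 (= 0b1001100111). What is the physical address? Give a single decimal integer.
Answer: 2759

Derivation:
vaddr = 615 = 0b1001100111
Split: l1_idx=2, l2_idx=3, offset=7
L1[2] = 1
L2[1][3] = 86
paddr = 86 * 32 + 7 = 2759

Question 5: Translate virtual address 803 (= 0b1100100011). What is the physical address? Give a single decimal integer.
Answer: 1763

Derivation:
vaddr = 803 = 0b1100100011
Split: l1_idx=3, l2_idx=1, offset=3
L1[3] = 0
L2[0][1] = 55
paddr = 55 * 32 + 3 = 1763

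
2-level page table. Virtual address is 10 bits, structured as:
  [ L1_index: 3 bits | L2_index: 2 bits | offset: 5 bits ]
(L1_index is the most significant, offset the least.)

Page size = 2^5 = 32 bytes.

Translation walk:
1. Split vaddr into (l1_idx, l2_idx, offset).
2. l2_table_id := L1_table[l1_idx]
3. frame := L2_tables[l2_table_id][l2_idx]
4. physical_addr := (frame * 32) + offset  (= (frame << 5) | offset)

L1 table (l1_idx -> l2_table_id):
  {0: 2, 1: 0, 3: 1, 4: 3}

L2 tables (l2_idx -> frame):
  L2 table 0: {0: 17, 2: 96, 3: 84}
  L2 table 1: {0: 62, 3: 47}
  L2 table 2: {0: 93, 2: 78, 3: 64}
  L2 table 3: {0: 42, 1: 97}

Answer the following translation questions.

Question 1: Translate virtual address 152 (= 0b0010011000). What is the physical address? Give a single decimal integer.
Answer: 568

Derivation:
vaddr = 152 = 0b0010011000
Split: l1_idx=1, l2_idx=0, offset=24
L1[1] = 0
L2[0][0] = 17
paddr = 17 * 32 + 24 = 568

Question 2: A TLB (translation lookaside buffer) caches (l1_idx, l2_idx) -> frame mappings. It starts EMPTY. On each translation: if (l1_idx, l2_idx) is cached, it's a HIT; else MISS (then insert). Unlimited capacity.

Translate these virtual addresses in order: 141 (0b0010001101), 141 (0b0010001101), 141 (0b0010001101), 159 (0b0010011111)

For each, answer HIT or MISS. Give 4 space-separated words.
Answer: MISS HIT HIT HIT

Derivation:
vaddr=141: (1,0) not in TLB -> MISS, insert
vaddr=141: (1,0) in TLB -> HIT
vaddr=141: (1,0) in TLB -> HIT
vaddr=159: (1,0) in TLB -> HIT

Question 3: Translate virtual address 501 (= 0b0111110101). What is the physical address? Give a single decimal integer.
vaddr = 501 = 0b0111110101
Split: l1_idx=3, l2_idx=3, offset=21
L1[3] = 1
L2[1][3] = 47
paddr = 47 * 32 + 21 = 1525

Answer: 1525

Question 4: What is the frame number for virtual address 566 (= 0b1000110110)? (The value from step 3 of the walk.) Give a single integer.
Answer: 97

Derivation:
vaddr = 566: l1_idx=4, l2_idx=1
L1[4] = 3; L2[3][1] = 97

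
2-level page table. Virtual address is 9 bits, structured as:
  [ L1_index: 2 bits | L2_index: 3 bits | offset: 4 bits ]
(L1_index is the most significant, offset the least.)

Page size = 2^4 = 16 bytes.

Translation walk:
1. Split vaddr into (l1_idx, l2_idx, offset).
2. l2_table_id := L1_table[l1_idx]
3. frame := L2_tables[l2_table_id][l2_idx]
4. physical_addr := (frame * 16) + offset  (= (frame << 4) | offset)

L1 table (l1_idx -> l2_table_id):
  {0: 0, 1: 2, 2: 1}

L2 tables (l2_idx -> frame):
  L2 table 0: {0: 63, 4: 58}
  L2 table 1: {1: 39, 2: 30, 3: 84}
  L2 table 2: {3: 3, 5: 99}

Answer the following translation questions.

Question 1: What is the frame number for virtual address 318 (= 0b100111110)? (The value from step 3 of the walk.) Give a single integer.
Answer: 84

Derivation:
vaddr = 318: l1_idx=2, l2_idx=3
L1[2] = 1; L2[1][3] = 84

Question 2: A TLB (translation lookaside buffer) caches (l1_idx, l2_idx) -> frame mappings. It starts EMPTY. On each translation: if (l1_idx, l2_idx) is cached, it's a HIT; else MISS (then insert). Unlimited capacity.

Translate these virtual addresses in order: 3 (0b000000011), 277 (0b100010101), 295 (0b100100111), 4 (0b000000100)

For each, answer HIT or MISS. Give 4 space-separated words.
Answer: MISS MISS MISS HIT

Derivation:
vaddr=3: (0,0) not in TLB -> MISS, insert
vaddr=277: (2,1) not in TLB -> MISS, insert
vaddr=295: (2,2) not in TLB -> MISS, insert
vaddr=4: (0,0) in TLB -> HIT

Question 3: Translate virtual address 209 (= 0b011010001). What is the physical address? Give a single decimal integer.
vaddr = 209 = 0b011010001
Split: l1_idx=1, l2_idx=5, offset=1
L1[1] = 2
L2[2][5] = 99
paddr = 99 * 16 + 1 = 1585

Answer: 1585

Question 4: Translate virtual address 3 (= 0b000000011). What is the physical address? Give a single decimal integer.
Answer: 1011

Derivation:
vaddr = 3 = 0b000000011
Split: l1_idx=0, l2_idx=0, offset=3
L1[0] = 0
L2[0][0] = 63
paddr = 63 * 16 + 3 = 1011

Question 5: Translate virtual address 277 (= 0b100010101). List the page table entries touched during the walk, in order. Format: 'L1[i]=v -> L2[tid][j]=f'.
Answer: L1[2]=1 -> L2[1][1]=39

Derivation:
vaddr = 277 = 0b100010101
Split: l1_idx=2, l2_idx=1, offset=5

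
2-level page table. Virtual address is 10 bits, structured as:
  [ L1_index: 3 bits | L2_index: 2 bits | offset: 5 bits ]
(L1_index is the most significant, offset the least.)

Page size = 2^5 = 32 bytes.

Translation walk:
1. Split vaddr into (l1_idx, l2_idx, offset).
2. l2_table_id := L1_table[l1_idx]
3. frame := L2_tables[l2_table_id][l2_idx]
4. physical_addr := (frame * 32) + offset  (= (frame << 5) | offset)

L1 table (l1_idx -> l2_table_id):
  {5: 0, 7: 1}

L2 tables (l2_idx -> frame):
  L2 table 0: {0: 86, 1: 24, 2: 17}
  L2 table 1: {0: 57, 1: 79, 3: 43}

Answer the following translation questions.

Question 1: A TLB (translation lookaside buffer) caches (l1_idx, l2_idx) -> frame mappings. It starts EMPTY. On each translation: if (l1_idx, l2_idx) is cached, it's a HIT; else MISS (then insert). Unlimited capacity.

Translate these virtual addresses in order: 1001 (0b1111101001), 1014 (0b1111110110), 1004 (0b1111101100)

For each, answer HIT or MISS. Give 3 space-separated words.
Answer: MISS HIT HIT

Derivation:
vaddr=1001: (7,3) not in TLB -> MISS, insert
vaddr=1014: (7,3) in TLB -> HIT
vaddr=1004: (7,3) in TLB -> HIT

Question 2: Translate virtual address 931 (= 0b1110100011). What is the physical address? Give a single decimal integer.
Answer: 2531

Derivation:
vaddr = 931 = 0b1110100011
Split: l1_idx=7, l2_idx=1, offset=3
L1[7] = 1
L2[1][1] = 79
paddr = 79 * 32 + 3 = 2531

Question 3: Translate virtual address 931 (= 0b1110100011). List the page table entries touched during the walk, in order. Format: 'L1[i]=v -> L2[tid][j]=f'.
vaddr = 931 = 0b1110100011
Split: l1_idx=7, l2_idx=1, offset=3

Answer: L1[7]=1 -> L2[1][1]=79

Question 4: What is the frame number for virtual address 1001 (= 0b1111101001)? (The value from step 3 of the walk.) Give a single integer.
Answer: 43

Derivation:
vaddr = 1001: l1_idx=7, l2_idx=3
L1[7] = 1; L2[1][3] = 43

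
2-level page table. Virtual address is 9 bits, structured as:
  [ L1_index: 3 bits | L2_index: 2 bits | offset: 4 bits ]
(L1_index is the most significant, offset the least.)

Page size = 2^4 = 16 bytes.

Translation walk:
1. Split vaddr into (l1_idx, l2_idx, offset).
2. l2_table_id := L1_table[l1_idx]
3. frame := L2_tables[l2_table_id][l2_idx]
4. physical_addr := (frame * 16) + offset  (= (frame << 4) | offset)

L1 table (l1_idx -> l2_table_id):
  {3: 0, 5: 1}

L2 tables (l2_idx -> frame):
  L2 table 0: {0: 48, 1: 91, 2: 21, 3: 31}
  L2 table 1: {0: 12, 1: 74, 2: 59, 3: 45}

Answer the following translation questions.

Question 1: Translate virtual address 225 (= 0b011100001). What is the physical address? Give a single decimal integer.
Answer: 337

Derivation:
vaddr = 225 = 0b011100001
Split: l1_idx=3, l2_idx=2, offset=1
L1[3] = 0
L2[0][2] = 21
paddr = 21 * 16 + 1 = 337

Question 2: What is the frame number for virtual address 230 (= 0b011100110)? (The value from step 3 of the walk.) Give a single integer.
vaddr = 230: l1_idx=3, l2_idx=2
L1[3] = 0; L2[0][2] = 21

Answer: 21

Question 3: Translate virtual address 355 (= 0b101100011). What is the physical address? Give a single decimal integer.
Answer: 947

Derivation:
vaddr = 355 = 0b101100011
Split: l1_idx=5, l2_idx=2, offset=3
L1[5] = 1
L2[1][2] = 59
paddr = 59 * 16 + 3 = 947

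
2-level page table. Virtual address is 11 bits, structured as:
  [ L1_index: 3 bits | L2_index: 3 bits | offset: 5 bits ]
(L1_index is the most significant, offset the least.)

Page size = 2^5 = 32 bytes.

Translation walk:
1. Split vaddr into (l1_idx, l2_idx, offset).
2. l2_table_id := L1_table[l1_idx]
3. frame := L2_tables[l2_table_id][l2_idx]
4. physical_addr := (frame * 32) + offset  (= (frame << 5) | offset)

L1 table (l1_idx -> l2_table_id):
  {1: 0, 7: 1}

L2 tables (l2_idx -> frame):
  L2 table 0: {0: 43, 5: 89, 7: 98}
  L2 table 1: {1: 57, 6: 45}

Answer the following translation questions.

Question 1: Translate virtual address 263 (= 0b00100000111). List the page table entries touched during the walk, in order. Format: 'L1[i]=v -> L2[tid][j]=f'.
vaddr = 263 = 0b00100000111
Split: l1_idx=1, l2_idx=0, offset=7

Answer: L1[1]=0 -> L2[0][0]=43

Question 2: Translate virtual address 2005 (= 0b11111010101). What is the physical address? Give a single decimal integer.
Answer: 1461

Derivation:
vaddr = 2005 = 0b11111010101
Split: l1_idx=7, l2_idx=6, offset=21
L1[7] = 1
L2[1][6] = 45
paddr = 45 * 32 + 21 = 1461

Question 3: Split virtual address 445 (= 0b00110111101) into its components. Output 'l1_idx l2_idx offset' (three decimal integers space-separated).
vaddr = 445 = 0b00110111101
  top 3 bits -> l1_idx = 1
  next 3 bits -> l2_idx = 5
  bottom 5 bits -> offset = 29

Answer: 1 5 29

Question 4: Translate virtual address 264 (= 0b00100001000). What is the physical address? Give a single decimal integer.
Answer: 1384

Derivation:
vaddr = 264 = 0b00100001000
Split: l1_idx=1, l2_idx=0, offset=8
L1[1] = 0
L2[0][0] = 43
paddr = 43 * 32 + 8 = 1384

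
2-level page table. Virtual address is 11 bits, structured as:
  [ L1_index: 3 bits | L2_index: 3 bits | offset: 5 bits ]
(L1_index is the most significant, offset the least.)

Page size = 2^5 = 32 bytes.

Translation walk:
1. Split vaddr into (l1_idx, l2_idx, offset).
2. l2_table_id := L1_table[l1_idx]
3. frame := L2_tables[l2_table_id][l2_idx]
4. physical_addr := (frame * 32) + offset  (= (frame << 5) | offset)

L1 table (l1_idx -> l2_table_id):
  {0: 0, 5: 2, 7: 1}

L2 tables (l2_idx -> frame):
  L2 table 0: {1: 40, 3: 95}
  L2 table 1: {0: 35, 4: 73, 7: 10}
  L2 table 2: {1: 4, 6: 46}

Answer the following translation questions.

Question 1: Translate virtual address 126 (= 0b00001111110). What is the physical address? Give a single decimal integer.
Answer: 3070

Derivation:
vaddr = 126 = 0b00001111110
Split: l1_idx=0, l2_idx=3, offset=30
L1[0] = 0
L2[0][3] = 95
paddr = 95 * 32 + 30 = 3070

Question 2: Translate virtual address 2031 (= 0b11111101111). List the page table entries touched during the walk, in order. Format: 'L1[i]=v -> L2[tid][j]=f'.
vaddr = 2031 = 0b11111101111
Split: l1_idx=7, l2_idx=7, offset=15

Answer: L1[7]=1 -> L2[1][7]=10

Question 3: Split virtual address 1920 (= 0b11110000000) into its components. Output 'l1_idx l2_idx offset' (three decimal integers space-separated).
vaddr = 1920 = 0b11110000000
  top 3 bits -> l1_idx = 7
  next 3 bits -> l2_idx = 4
  bottom 5 bits -> offset = 0

Answer: 7 4 0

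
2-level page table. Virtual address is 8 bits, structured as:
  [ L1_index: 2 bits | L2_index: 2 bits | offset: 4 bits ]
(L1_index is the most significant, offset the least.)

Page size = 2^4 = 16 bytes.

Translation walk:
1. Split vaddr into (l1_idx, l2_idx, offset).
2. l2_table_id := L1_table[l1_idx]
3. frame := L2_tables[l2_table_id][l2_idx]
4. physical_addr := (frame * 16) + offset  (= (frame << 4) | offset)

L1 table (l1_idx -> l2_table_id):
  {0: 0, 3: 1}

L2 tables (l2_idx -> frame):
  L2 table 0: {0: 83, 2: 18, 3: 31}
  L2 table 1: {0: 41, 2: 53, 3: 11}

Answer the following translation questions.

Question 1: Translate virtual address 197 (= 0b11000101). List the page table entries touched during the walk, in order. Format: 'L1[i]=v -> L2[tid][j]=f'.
vaddr = 197 = 0b11000101
Split: l1_idx=3, l2_idx=0, offset=5

Answer: L1[3]=1 -> L2[1][0]=41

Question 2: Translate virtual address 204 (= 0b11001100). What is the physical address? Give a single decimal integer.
vaddr = 204 = 0b11001100
Split: l1_idx=3, l2_idx=0, offset=12
L1[3] = 1
L2[1][0] = 41
paddr = 41 * 16 + 12 = 668

Answer: 668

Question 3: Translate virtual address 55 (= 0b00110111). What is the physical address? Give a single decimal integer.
vaddr = 55 = 0b00110111
Split: l1_idx=0, l2_idx=3, offset=7
L1[0] = 0
L2[0][3] = 31
paddr = 31 * 16 + 7 = 503

Answer: 503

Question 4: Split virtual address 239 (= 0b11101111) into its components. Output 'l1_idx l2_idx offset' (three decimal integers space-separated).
Answer: 3 2 15

Derivation:
vaddr = 239 = 0b11101111
  top 2 bits -> l1_idx = 3
  next 2 bits -> l2_idx = 2
  bottom 4 bits -> offset = 15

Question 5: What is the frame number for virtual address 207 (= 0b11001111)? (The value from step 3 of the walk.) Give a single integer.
vaddr = 207: l1_idx=3, l2_idx=0
L1[3] = 1; L2[1][0] = 41

Answer: 41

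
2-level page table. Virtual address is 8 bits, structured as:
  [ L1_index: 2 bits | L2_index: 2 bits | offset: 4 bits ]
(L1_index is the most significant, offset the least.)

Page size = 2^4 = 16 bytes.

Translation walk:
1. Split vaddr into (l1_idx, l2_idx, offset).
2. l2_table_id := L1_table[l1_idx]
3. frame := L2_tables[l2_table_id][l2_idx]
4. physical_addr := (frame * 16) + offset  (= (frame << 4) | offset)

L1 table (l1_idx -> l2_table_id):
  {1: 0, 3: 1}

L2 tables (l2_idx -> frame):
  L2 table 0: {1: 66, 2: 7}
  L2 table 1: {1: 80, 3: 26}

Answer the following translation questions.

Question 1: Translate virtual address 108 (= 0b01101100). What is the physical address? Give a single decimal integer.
Answer: 124

Derivation:
vaddr = 108 = 0b01101100
Split: l1_idx=1, l2_idx=2, offset=12
L1[1] = 0
L2[0][2] = 7
paddr = 7 * 16 + 12 = 124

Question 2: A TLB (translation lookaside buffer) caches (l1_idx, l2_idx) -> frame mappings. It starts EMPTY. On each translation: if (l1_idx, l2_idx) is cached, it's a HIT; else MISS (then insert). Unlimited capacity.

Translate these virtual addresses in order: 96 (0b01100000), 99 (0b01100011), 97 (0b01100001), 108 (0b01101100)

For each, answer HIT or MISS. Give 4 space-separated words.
vaddr=96: (1,2) not in TLB -> MISS, insert
vaddr=99: (1,2) in TLB -> HIT
vaddr=97: (1,2) in TLB -> HIT
vaddr=108: (1,2) in TLB -> HIT

Answer: MISS HIT HIT HIT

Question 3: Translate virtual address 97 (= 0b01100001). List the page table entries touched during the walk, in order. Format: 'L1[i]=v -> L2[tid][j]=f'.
Answer: L1[1]=0 -> L2[0][2]=7

Derivation:
vaddr = 97 = 0b01100001
Split: l1_idx=1, l2_idx=2, offset=1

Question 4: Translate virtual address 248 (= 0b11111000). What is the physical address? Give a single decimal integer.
Answer: 424

Derivation:
vaddr = 248 = 0b11111000
Split: l1_idx=3, l2_idx=3, offset=8
L1[3] = 1
L2[1][3] = 26
paddr = 26 * 16 + 8 = 424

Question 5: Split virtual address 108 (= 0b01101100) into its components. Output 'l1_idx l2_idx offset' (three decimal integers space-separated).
Answer: 1 2 12

Derivation:
vaddr = 108 = 0b01101100
  top 2 bits -> l1_idx = 1
  next 2 bits -> l2_idx = 2
  bottom 4 bits -> offset = 12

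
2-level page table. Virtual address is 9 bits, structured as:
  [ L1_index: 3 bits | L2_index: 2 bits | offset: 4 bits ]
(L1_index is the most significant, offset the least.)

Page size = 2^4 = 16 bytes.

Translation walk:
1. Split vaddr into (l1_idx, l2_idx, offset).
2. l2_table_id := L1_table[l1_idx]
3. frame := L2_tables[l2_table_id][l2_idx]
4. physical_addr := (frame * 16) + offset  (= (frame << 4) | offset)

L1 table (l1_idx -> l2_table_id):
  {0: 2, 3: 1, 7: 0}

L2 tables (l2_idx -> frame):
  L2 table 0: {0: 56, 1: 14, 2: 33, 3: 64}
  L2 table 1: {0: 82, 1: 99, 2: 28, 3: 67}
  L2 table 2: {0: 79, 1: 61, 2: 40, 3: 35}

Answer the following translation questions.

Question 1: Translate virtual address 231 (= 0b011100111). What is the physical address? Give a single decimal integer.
vaddr = 231 = 0b011100111
Split: l1_idx=3, l2_idx=2, offset=7
L1[3] = 1
L2[1][2] = 28
paddr = 28 * 16 + 7 = 455

Answer: 455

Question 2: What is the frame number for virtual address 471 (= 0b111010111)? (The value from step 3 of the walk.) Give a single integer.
Answer: 14

Derivation:
vaddr = 471: l1_idx=7, l2_idx=1
L1[7] = 0; L2[0][1] = 14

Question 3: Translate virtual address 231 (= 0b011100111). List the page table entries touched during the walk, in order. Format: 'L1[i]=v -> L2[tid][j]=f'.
Answer: L1[3]=1 -> L2[1][2]=28

Derivation:
vaddr = 231 = 0b011100111
Split: l1_idx=3, l2_idx=2, offset=7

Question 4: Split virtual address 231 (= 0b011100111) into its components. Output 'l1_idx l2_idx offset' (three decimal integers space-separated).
vaddr = 231 = 0b011100111
  top 3 bits -> l1_idx = 3
  next 2 bits -> l2_idx = 2
  bottom 4 bits -> offset = 7

Answer: 3 2 7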